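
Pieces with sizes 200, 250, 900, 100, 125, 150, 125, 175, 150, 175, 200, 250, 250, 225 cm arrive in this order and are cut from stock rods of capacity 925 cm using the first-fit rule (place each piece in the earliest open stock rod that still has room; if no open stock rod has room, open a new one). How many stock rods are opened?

4

  200 → stock rod 1 (new)  [load 200/925]
  250 → stock rod 1  [load 450/925]
  900 → stock rod 2 (new)  [load 900/925]
  100 → stock rod 1  [load 550/925]
  125 → stock rod 1  [load 675/925]
  150 → stock rod 1  [load 825/925]
  125 → stock rod 3 (new)  [load 125/925]
  175 → stock rod 3  [load 300/925]
  150 → stock rod 3  [load 450/925]
  175 → stock rod 3  [load 625/925]
  200 → stock rod 3  [load 825/925]
  250 → stock rod 4 (new)  [load 250/925]
  250 → stock rod 4  [load 500/925]
  225 → stock rod 4  [load 725/925]
4 stock rods opened.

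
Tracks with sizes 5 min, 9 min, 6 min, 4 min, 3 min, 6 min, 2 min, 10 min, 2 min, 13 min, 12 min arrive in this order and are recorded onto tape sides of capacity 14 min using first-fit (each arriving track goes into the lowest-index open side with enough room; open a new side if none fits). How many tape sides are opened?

6

  5 → side 1 (new)  [load 5/14]
  9 → side 1  [load 14/14]
  6 → side 2 (new)  [load 6/14]
  4 → side 2  [load 10/14]
  3 → side 2  [load 13/14]
  6 → side 3 (new)  [load 6/14]
  2 → side 3  [load 8/14]
  10 → side 4 (new)  [load 10/14]
  2 → side 3  [load 10/14]
  13 → side 5 (new)  [load 13/14]
  12 → side 6 (new)  [load 12/14]
6 tape sides opened.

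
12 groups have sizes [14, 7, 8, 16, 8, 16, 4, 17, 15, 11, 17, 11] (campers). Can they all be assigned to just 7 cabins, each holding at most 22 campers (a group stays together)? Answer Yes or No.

No

Total = 144 campers; ⌈144/22⌉ = 7.
The bound of 7 does not rule out 7, but exhaustive search shows no assignment into 7 cabins of capacity 22 campers exists — the minimum is 8.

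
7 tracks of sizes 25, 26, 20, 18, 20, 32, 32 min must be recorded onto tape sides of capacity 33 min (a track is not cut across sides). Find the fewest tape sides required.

7

Total = 32 + 32 + 26 + 25 + 20 + 20 + 18 = 173 min.
Lower bound: ⌈173/33⌉ = 6 tape sides.
Also, 7 tracks each exceed 33/2 min, and no two of those can share a side, so at least 7 tape sides are needed.
A packing using 7 tape sides:
  side 1: 32 = 32
  side 2: 32 = 32
  side 3: 26 = 26
  side 4: 25 = 25
  side 5: 20 = 20
  side 6: 20 = 20
  side 7: 18 = 18
This matches the lower bound, so 7 is optimal.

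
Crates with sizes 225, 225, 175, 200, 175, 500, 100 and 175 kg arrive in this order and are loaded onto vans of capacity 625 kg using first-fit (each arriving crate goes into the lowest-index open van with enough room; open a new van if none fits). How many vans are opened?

4

  225 → van 1 (new)  [load 225/625]
  225 → van 1  [load 450/625]
  175 → van 1  [load 625/625]
  200 → van 2 (new)  [load 200/625]
  175 → van 2  [load 375/625]
  500 → van 3 (new)  [load 500/625]
  100 → van 2  [load 475/625]
  175 → van 4 (new)  [load 175/625]
4 vans opened.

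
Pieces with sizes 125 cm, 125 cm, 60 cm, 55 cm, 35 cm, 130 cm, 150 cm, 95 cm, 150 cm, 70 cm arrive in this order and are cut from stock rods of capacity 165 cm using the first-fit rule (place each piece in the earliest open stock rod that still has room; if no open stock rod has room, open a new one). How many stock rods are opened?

7

  125 → stock rod 1 (new)  [load 125/165]
  125 → stock rod 2 (new)  [load 125/165]
  60 → stock rod 3 (new)  [load 60/165]
  55 → stock rod 3  [load 115/165]
  35 → stock rod 1  [load 160/165]
  130 → stock rod 4 (new)  [load 130/165]
  150 → stock rod 5 (new)  [load 150/165]
  95 → stock rod 6 (new)  [load 95/165]
  150 → stock rod 7 (new)  [load 150/165]
  70 → stock rod 6  [load 165/165]
7 stock rods opened.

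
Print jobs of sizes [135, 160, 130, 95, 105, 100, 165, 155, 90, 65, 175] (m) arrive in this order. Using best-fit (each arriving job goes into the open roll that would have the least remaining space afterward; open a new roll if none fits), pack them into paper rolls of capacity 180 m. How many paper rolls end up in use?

  135 → roll 1 (new)  [load 135/180]
  160 → roll 2 (new)  [load 160/180]
  130 → roll 3 (new)  [load 130/180]
  95 → roll 4 (new)  [load 95/180]
  105 → roll 5 (new)  [load 105/180]
  100 → roll 6 (new)  [load 100/180]
  165 → roll 7 (new)  [load 165/180]
  155 → roll 8 (new)  [load 155/180]
  90 → roll 9 (new)  [load 90/180]
  65 → roll 5  [load 170/180]
  175 → roll 10 (new)  [load 175/180]
10 paper rolls opened.

10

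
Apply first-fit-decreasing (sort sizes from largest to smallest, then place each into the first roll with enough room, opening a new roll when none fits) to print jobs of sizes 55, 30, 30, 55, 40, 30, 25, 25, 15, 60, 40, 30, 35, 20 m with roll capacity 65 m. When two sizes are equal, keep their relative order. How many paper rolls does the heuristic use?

Sorted descending: 60, 55, 55, 40, 40, 35, 30, 30, 30, 30, 25, 25, 20, 15.
  60 → roll 1 (new)  [load 60/65]
  55 → roll 2 (new)  [load 55/65]
  55 → roll 3 (new)  [load 55/65]
  40 → roll 4 (new)  [load 40/65]
  40 → roll 5 (new)  [load 40/65]
  35 → roll 6 (new)  [load 35/65]
  30 → roll 6  [load 65/65]
  30 → roll 7 (new)  [load 30/65]
  30 → roll 7  [load 60/65]
  30 → roll 8 (new)  [load 30/65]
  25 → roll 4  [load 65/65]
  25 → roll 5  [load 65/65]
  20 → roll 8  [load 50/65]
  15 → roll 8  [load 65/65]
8 paper rolls opened.

8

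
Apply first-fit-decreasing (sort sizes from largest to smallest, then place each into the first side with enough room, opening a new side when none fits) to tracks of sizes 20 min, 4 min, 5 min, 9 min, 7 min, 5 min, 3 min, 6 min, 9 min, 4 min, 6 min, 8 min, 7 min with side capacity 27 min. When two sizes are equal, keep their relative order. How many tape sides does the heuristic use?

Sorted descending: 20, 9, 9, 8, 7, 7, 6, 6, 5, 5, 4, 4, 3.
  20 → side 1 (new)  [load 20/27]
  9 → side 2 (new)  [load 9/27]
  9 → side 2  [load 18/27]
  8 → side 2  [load 26/27]
  7 → side 1  [load 27/27]
  7 → side 3 (new)  [load 7/27]
  6 → side 3  [load 13/27]
  6 → side 3  [load 19/27]
  5 → side 3  [load 24/27]
  5 → side 4 (new)  [load 5/27]
  4 → side 4  [load 9/27]
  4 → side 4  [load 13/27]
  3 → side 3  [load 27/27]
4 tape sides opened.

4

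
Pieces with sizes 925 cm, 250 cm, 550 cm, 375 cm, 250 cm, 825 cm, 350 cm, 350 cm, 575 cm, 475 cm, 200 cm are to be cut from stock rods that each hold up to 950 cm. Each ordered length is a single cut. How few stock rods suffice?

Total = 925 + 825 + 575 + 550 + 475 + 375 + 350 + 350 + 250 + 250 + 200 = 5125 cm.
Lower bound: ⌈5125/950⌉ = 6 stock rods.
A packing using 6 stock rods:
  stock rod 1: 925 = 925
  stock rod 2: 825 = 825
  stock rod 3: 575 + 375 = 950
  stock rod 4: 550 + 350 = 900
  stock rod 5: 475 + 350 = 825
  stock rod 6: 250 + 250 + 200 = 700
This matches the lower bound, so 6 is optimal.

6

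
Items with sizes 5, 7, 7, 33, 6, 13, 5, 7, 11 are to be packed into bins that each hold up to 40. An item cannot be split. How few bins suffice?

3

Total = 33 + 13 + 11 + 7 + 7 + 7 + 6 + 5 + 5 = 94.
Lower bound: ⌈94/40⌉ = 3 bins.
A packing using 3 bins:
  bin 1: 33 + 7 = 40
  bin 2: 13 + 11 + 7 + 7 = 38
  bin 3: 6 + 5 + 5 = 16
This matches the lower bound, so 3 is optimal.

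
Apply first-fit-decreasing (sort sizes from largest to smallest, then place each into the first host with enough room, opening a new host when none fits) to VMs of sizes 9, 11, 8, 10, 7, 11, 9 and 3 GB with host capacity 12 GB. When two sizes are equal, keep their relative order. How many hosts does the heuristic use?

Sorted descending: 11, 11, 10, 9, 9, 8, 7, 3.
  11 → host 1 (new)  [load 11/12]
  11 → host 2 (new)  [load 11/12]
  10 → host 3 (new)  [load 10/12]
  9 → host 4 (new)  [load 9/12]
  9 → host 5 (new)  [load 9/12]
  8 → host 6 (new)  [load 8/12]
  7 → host 7 (new)  [load 7/12]
  3 → host 4  [load 12/12]
7 hosts opened.

7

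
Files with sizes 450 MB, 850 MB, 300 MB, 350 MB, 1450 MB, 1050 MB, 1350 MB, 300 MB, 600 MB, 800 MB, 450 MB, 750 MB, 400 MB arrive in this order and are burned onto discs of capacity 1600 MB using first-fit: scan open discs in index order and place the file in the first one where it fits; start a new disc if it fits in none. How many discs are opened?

  450 → disc 1 (new)  [load 450/1600]
  850 → disc 1  [load 1300/1600]
  300 → disc 1  [load 1600/1600]
  350 → disc 2 (new)  [load 350/1600]
  1450 → disc 3 (new)  [load 1450/1600]
  1050 → disc 2  [load 1400/1600]
  1350 → disc 4 (new)  [load 1350/1600]
  300 → disc 5 (new)  [load 300/1600]
  600 → disc 5  [load 900/1600]
  800 → disc 6 (new)  [load 800/1600]
  450 → disc 5  [load 1350/1600]
  750 → disc 6  [load 1550/1600]
  400 → disc 7 (new)  [load 400/1600]
7 discs opened.

7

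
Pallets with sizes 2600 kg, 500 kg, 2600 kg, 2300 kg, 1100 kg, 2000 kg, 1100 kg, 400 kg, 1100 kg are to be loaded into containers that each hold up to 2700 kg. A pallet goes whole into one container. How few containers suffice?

Total = 2600 + 2600 + 2300 + 2000 + 1100 + 1100 + 1100 + 500 + 400 = 13700 kg.
Lower bound: ⌈13700/2700⌉ = 6 containers.
A packing using 6 containers:
  container 1: 2600 = 2600
  container 2: 2600 = 2600
  container 3: 2300 + 400 = 2700
  container 4: 2000 + 500 = 2500
  container 5: 1100 + 1100 = 2200
  container 6: 1100 = 1100
This matches the lower bound, so 6 is optimal.

6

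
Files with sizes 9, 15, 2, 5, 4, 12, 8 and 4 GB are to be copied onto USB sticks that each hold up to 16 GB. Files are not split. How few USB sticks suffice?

Total = 15 + 12 + 9 + 8 + 5 + 4 + 4 + 2 = 59 GB.
Lower bound: ⌈59/16⌉ = 4 USB sticks.
A packing using 4 USB sticks:
  USB stick 1: 15 = 15
  USB stick 2: 12 + 4 = 16
  USB stick 3: 9 + 5 + 2 = 16
  USB stick 4: 8 + 4 = 12
This matches the lower bound, so 4 is optimal.

4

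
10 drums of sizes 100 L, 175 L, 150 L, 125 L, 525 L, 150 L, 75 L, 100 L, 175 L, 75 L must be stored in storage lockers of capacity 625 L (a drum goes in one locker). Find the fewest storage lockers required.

Total = 525 + 175 + 175 + 150 + 150 + 125 + 100 + 100 + 75 + 75 = 1650 L.
Lower bound: ⌈1650/625⌉ = 3 storage lockers.
A packing using 3 storage lockers:
  locker 1: 525 + 100 = 625
  locker 2: 175 + 175 + 150 + 125 = 625
  locker 3: 150 + 100 + 75 + 75 = 400
This matches the lower bound, so 3 is optimal.

3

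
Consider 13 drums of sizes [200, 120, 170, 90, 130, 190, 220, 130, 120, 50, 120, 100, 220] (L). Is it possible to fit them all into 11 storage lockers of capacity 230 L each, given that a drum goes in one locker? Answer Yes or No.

Yes

A valid assignment using 10 storage lockers:
  locker 1: 220 = 220
  locker 2: 220 = 220
  locker 3: 200 = 200
  locker 4: 190 = 190
  locker 5: 170 + 50 = 220
  locker 6: 130 + 100 = 230
  locker 7: 130 + 90 = 220
  locker 8: 120 = 120
  locker 9: 120 = 120
  locker 10: 120 = 120
That uses only 10 ≤ 11, so 11 storage lockers are enough.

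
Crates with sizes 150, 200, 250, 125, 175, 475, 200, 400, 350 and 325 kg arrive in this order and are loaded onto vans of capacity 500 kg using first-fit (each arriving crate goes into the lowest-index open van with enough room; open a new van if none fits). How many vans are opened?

  150 → van 1 (new)  [load 150/500]
  200 → van 1  [load 350/500]
  250 → van 2 (new)  [load 250/500]
  125 → van 1  [load 475/500]
  175 → van 2  [load 425/500]
  475 → van 3 (new)  [load 475/500]
  200 → van 4 (new)  [load 200/500]
  400 → van 5 (new)  [load 400/500]
  350 → van 6 (new)  [load 350/500]
  325 → van 7 (new)  [load 325/500]
7 vans opened.

7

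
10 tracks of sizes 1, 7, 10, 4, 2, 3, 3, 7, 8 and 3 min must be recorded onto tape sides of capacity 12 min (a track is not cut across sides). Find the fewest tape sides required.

Total = 10 + 8 + 7 + 7 + 4 + 3 + 3 + 3 + 2 + 1 = 48 min.
Lower bound: ⌈48/12⌉ = 4 tape sides.
A packing using 5 tape sides:
  side 1: 10 + 2 = 12
  side 2: 8 + 4 = 12
  side 3: 7 + 3 + 1 = 11
  side 4: 7 + 3 = 10
  side 5: 3 = 3
No arrangement into 4 tape sides stays within capacity, so 5 is optimal.

5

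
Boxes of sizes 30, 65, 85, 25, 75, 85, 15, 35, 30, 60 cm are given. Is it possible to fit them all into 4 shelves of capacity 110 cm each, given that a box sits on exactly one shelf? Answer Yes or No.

Total = 505 cm; ⌈505/110⌉ = 5.
At least 5 shelves are required, but only 4 are allowed.

No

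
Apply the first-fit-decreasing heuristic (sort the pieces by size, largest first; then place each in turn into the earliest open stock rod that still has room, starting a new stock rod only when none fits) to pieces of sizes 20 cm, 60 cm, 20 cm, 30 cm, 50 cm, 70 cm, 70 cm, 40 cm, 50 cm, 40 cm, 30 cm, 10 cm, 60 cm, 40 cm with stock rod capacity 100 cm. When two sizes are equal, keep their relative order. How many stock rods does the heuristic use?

6

Sorted descending: 70, 70, 60, 60, 50, 50, 40, 40, 40, 30, 30, 20, 20, 10.
  70 → stock rod 1 (new)  [load 70/100]
  70 → stock rod 2 (new)  [load 70/100]
  60 → stock rod 3 (new)  [load 60/100]
  60 → stock rod 4 (new)  [load 60/100]
  50 → stock rod 5 (new)  [load 50/100]
  50 → stock rod 5  [load 100/100]
  40 → stock rod 3  [load 100/100]
  40 → stock rod 4  [load 100/100]
  40 → stock rod 6 (new)  [load 40/100]
  30 → stock rod 1  [load 100/100]
  30 → stock rod 2  [load 100/100]
  20 → stock rod 6  [load 60/100]
  20 → stock rod 6  [load 80/100]
  10 → stock rod 6  [load 90/100]
6 stock rods opened.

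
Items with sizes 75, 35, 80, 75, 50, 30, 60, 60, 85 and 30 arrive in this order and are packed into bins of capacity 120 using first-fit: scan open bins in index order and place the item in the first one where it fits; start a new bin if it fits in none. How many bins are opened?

6

  75 → bin 1 (new)  [load 75/120]
  35 → bin 1  [load 110/120]
  80 → bin 2 (new)  [load 80/120]
  75 → bin 3 (new)  [load 75/120]
  50 → bin 4 (new)  [load 50/120]
  30 → bin 2  [load 110/120]
  60 → bin 4  [load 110/120]
  60 → bin 5 (new)  [load 60/120]
  85 → bin 6 (new)  [load 85/120]
  30 → bin 3  [load 105/120]
6 bins opened.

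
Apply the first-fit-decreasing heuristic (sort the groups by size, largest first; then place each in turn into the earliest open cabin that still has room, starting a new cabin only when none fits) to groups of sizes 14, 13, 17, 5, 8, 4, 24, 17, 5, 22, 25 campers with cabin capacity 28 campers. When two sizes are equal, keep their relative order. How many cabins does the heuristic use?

Sorted descending: 25, 24, 22, 17, 17, 14, 13, 8, 5, 5, 4.
  25 → cabin 1 (new)  [load 25/28]
  24 → cabin 2 (new)  [load 24/28]
  22 → cabin 3 (new)  [load 22/28]
  17 → cabin 4 (new)  [load 17/28]
  17 → cabin 5 (new)  [load 17/28]
  14 → cabin 6 (new)  [load 14/28]
  13 → cabin 6  [load 27/28]
  8 → cabin 4  [load 25/28]
  5 → cabin 3  [load 27/28]
  5 → cabin 5  [load 22/28]
  4 → cabin 2  [load 28/28]
6 cabins opened.

6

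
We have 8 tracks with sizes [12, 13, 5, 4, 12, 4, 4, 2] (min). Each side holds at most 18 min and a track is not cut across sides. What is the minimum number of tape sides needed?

Total = 13 + 12 + 12 + 5 + 4 + 4 + 4 + 2 = 56 min.
Lower bound: ⌈56/18⌉ = 4 tape sides.
A packing using 4 tape sides:
  side 1: 13 + 5 = 18
  side 2: 12 + 4 + 2 = 18
  side 3: 12 + 4 = 16
  side 4: 4 = 4
This matches the lower bound, so 4 is optimal.

4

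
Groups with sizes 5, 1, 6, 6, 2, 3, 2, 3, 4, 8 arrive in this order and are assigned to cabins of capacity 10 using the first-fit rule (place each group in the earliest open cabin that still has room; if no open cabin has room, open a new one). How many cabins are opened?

  5 → cabin 1 (new)  [load 5/10]
  1 → cabin 1  [load 6/10]
  6 → cabin 2 (new)  [load 6/10]
  6 → cabin 3 (new)  [load 6/10]
  2 → cabin 1  [load 8/10]
  3 → cabin 2  [load 9/10]
  2 → cabin 1  [load 10/10]
  3 → cabin 3  [load 9/10]
  4 → cabin 4 (new)  [load 4/10]
  8 → cabin 5 (new)  [load 8/10]
5 cabins opened.

5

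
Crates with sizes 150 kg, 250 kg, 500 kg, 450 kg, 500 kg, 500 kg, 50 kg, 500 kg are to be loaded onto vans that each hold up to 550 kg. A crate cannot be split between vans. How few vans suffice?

Total = 500 + 500 + 500 + 500 + 450 + 250 + 150 + 50 = 2900 kg.
Lower bound: ⌈2900/550⌉ = 6 vans.
A packing using 6 vans:
  van 1: 500 + 50 = 550
  van 2: 500 = 500
  van 3: 500 = 500
  van 4: 500 = 500
  van 5: 450 = 450
  van 6: 250 + 150 = 400
This matches the lower bound, so 6 is optimal.

6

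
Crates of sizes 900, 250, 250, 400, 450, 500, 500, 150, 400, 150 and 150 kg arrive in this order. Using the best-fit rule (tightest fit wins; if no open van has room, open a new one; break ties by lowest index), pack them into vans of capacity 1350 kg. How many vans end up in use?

4

  900 → van 1 (new)  [load 900/1350]
  250 → van 1  [load 1150/1350]
  250 → van 2 (new)  [load 250/1350]
  400 → van 2  [load 650/1350]
  450 → van 2  [load 1100/1350]
  500 → van 3 (new)  [load 500/1350]
  500 → van 3  [load 1000/1350]
  150 → van 1  [load 1300/1350]
  400 → van 4 (new)  [load 400/1350]
  150 → van 2  [load 1250/1350]
  150 → van 3  [load 1150/1350]
4 vans opened.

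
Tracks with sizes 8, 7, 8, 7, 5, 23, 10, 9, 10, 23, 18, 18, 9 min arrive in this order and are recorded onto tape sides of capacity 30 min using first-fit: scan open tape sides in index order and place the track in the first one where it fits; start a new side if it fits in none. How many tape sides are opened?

  8 → side 1 (new)  [load 8/30]
  7 → side 1  [load 15/30]
  8 → side 1  [load 23/30]
  7 → side 1  [load 30/30]
  5 → side 2 (new)  [load 5/30]
  23 → side 2  [load 28/30]
  10 → side 3 (new)  [load 10/30]
  9 → side 3  [load 19/30]
  10 → side 3  [load 29/30]
  23 → side 4 (new)  [load 23/30]
  18 → side 5 (new)  [load 18/30]
  18 → side 6 (new)  [load 18/30]
  9 → side 5  [load 27/30]
6 tape sides opened.

6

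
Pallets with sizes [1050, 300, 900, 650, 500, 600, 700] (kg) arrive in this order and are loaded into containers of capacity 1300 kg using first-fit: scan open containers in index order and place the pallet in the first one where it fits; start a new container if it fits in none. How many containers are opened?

4

  1050 → container 1 (new)  [load 1050/1300]
  300 → container 2 (new)  [load 300/1300]
  900 → container 2  [load 1200/1300]
  650 → container 3 (new)  [load 650/1300]
  500 → container 3  [load 1150/1300]
  600 → container 4 (new)  [load 600/1300]
  700 → container 4  [load 1300/1300]
4 containers opened.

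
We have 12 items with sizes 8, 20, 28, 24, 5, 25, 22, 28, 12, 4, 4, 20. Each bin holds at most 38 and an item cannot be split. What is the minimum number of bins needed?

7

Total = 28 + 28 + 25 + 24 + 22 + 20 + 20 + 12 + 8 + 5 + 4 + 4 = 200.
Lower bound: ⌈200/38⌉ = 6 bins.
Also, 7 items each exceed 19, and no two of those can share a bin, so at least 7 bins are needed.
A packing using 7 bins:
  bin 1: 28 + 8 = 36
  bin 2: 28 + 5 + 4 = 37
  bin 3: 25 + 12 = 37
  bin 4: 24 + 4 = 28
  bin 5: 22 = 22
  bin 6: 20 = 20
  bin 7: 20 = 20
This matches the lower bound, so 7 is optimal.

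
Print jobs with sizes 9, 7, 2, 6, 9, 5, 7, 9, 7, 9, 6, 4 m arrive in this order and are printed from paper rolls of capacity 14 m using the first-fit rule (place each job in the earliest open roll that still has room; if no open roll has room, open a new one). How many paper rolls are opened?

7

  9 → roll 1 (new)  [load 9/14]
  7 → roll 2 (new)  [load 7/14]
  2 → roll 1  [load 11/14]
  6 → roll 2  [load 13/14]
  9 → roll 3 (new)  [load 9/14]
  5 → roll 3  [load 14/14]
  7 → roll 4 (new)  [load 7/14]
  9 → roll 5 (new)  [load 9/14]
  7 → roll 4  [load 14/14]
  9 → roll 6 (new)  [load 9/14]
  6 → roll 7 (new)  [load 6/14]
  4 → roll 5  [load 13/14]
7 paper rolls opened.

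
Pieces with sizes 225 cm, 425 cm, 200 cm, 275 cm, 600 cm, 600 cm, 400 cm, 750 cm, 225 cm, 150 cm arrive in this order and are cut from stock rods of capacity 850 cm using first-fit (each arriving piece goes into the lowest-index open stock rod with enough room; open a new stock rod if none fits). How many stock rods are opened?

  225 → stock rod 1 (new)  [load 225/850]
  425 → stock rod 1  [load 650/850]
  200 → stock rod 1  [load 850/850]
  275 → stock rod 2 (new)  [load 275/850]
  600 → stock rod 3 (new)  [load 600/850]
  600 → stock rod 4 (new)  [load 600/850]
  400 → stock rod 2  [load 675/850]
  750 → stock rod 5 (new)  [load 750/850]
  225 → stock rod 3  [load 825/850]
  150 → stock rod 2  [load 825/850]
5 stock rods opened.

5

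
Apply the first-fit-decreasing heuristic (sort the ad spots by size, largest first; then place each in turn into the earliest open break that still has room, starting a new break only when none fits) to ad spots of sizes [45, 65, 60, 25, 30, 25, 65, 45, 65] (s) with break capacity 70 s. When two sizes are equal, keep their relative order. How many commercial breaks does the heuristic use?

7

Sorted descending: 65, 65, 65, 60, 45, 45, 30, 25, 25.
  65 → break 1 (new)  [load 65/70]
  65 → break 2 (new)  [load 65/70]
  65 → break 3 (new)  [load 65/70]
  60 → break 4 (new)  [load 60/70]
  45 → break 5 (new)  [load 45/70]
  45 → break 6 (new)  [load 45/70]
  30 → break 7 (new)  [load 30/70]
  25 → break 5  [load 70/70]
  25 → break 6  [load 70/70]
7 commercial breaks opened.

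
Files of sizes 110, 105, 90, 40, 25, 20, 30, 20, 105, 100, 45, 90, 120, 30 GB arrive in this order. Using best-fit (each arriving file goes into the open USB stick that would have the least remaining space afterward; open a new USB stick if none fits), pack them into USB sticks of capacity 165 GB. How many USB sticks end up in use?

7

  110 → USB stick 1 (new)  [load 110/165]
  105 → USB stick 2 (new)  [load 105/165]
  90 → USB stick 3 (new)  [load 90/165]
  40 → USB stick 1  [load 150/165]
  25 → USB stick 2  [load 130/165]
  20 → USB stick 2  [load 150/165]
  30 → USB stick 3  [load 120/165]
  20 → USB stick 3  [load 140/165]
  105 → USB stick 4 (new)  [load 105/165]
  100 → USB stick 5 (new)  [load 100/165]
  45 → USB stick 4  [load 150/165]
  90 → USB stick 6 (new)  [load 90/165]
  120 → USB stick 7 (new)  [load 120/165]
  30 → USB stick 7  [load 150/165]
7 USB sticks opened.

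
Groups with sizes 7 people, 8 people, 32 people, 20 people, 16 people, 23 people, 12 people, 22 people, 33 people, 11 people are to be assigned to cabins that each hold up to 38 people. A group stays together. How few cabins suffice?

6

Total = 33 + 32 + 23 + 22 + 20 + 16 + 12 + 11 + 8 + 7 = 184 people.
Lower bound: ⌈184/38⌉ = 5 cabins.
A packing using 6 cabins:
  cabin 1: 33 = 33
  cabin 2: 32 = 32
  cabin 3: 23 + 12 = 35
  cabin 4: 22 + 16 = 38
  cabin 5: 20 + 11 + 7 = 38
  cabin 6: 8 = 8
No arrangement into 5 cabins stays within capacity, so 6 is optimal.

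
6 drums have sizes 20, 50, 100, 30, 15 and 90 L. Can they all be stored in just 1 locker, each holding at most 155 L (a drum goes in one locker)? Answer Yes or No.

Total = 305 L; ⌈305/155⌉ = 2.
At least 2 storage lockers are required, but only 1 is allowed.

No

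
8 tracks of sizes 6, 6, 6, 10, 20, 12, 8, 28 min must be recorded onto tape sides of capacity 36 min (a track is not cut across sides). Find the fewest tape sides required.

3

Total = 28 + 20 + 12 + 10 + 8 + 6 + 6 + 6 = 96 min.
Lower bound: ⌈96/36⌉ = 3 tape sides.
A packing using 3 tape sides:
  side 1: 28 + 8 = 36
  side 2: 20 + 12 = 32
  side 3: 10 + 6 + 6 + 6 = 28
This matches the lower bound, so 3 is optimal.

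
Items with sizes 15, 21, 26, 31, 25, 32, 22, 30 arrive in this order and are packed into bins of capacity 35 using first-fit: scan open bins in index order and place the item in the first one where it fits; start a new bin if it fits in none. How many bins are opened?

8

  15 → bin 1 (new)  [load 15/35]
  21 → bin 2 (new)  [load 21/35]
  26 → bin 3 (new)  [load 26/35]
  31 → bin 4 (new)  [load 31/35]
  25 → bin 5 (new)  [load 25/35]
  32 → bin 6 (new)  [load 32/35]
  22 → bin 7 (new)  [load 22/35]
  30 → bin 8 (new)  [load 30/35]
8 bins opened.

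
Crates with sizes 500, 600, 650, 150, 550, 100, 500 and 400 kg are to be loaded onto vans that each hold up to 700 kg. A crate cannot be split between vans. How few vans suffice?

Total = 650 + 600 + 550 + 500 + 500 + 400 + 150 + 100 = 3450 kg.
Lower bound: ⌈3450/700⌉ = 5 vans.
Also, 6 crates each exceed 350 kg, and no two of those can share a van, so at least 6 vans are needed.
A packing using 6 vans:
  van 1: 650 = 650
  van 2: 600 + 100 = 700
  van 3: 550 + 150 = 700
  van 4: 500 = 500
  van 5: 500 = 500
  van 6: 400 = 400
This matches the lower bound, so 6 is optimal.

6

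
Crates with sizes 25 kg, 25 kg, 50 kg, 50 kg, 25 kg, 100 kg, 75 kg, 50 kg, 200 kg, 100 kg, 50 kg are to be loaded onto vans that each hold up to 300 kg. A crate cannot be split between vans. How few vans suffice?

Total = 200 + 100 + 100 + 75 + 50 + 50 + 50 + 50 + 25 + 25 + 25 = 750 kg.
Lower bound: ⌈750/300⌉ = 3 vans.
A packing using 3 vans:
  van 1: 200 + 100 = 300
  van 2: 100 + 75 + 50 + 50 + 25 = 300
  van 3: 50 + 50 + 25 + 25 = 150
This matches the lower bound, so 3 is optimal.

3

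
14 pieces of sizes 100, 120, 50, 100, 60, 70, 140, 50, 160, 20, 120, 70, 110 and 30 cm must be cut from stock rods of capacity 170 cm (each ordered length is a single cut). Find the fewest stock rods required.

8

Total = 160 + 140 + 120 + 120 + 110 + 100 + 100 + 70 + 70 + 60 + 50 + 50 + 30 + 20 = 1200 cm.
Lower bound: ⌈1200/170⌉ = 8 stock rods.
A packing using 8 stock rods:
  stock rod 1: 160 = 160
  stock rod 2: 140 + 30 = 170
  stock rod 3: 120 + 50 = 170
  stock rod 4: 120 + 50 = 170
  stock rod 5: 110 + 60 = 170
  stock rod 6: 100 + 70 = 170
  stock rod 7: 100 + 70 = 170
  stock rod 8: 20 = 20
This matches the lower bound, so 8 is optimal.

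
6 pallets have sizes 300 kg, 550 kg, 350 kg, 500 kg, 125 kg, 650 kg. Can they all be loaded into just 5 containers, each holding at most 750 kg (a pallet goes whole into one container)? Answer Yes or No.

Yes

A valid assignment using 4 containers:
  container 1: 650 = 650
  container 2: 550 + 125 = 675
  container 3: 500 = 500
  container 4: 350 + 300 = 650
That uses only 4 ≤ 5, so 5 containers are enough.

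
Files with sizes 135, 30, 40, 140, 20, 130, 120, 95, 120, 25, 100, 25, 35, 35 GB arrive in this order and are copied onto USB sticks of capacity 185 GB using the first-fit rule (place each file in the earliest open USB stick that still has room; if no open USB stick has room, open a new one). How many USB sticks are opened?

  135 → USB stick 1 (new)  [load 135/185]
  30 → USB stick 1  [load 165/185]
  40 → USB stick 2 (new)  [load 40/185]
  140 → USB stick 2  [load 180/185]
  20 → USB stick 1  [load 185/185]
  130 → USB stick 3 (new)  [load 130/185]
  120 → USB stick 4 (new)  [load 120/185]
  95 → USB stick 5 (new)  [load 95/185]
  120 → USB stick 6 (new)  [load 120/185]
  25 → USB stick 3  [load 155/185]
  100 → USB stick 7 (new)  [load 100/185]
  25 → USB stick 3  [load 180/185]
  35 → USB stick 4  [load 155/185]
  35 → USB stick 5  [load 130/185]
7 USB sticks opened.

7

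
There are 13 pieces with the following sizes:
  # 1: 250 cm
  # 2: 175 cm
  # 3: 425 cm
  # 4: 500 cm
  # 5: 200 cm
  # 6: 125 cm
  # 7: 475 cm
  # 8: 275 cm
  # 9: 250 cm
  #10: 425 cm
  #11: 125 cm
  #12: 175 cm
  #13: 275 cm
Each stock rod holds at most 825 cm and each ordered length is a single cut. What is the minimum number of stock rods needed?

Total = 500 + 475 + 425 + 425 + 275 + 275 + 250 + 250 + 200 + 175 + 175 + 125 + 125 = 3675 cm.
Lower bound: ⌈3675/825⌉ = 5 stock rods.
A packing using 5 stock rods:
  stock rod 1: 500 + 275 = 775
  stock rod 2: 475 + 275 = 750
  stock rod 3: 425 + 250 + 125 = 800
  stock rod 4: 425 + 250 + 125 = 800
  stock rod 5: 200 + 175 + 175 = 550
This matches the lower bound, so 5 is optimal.

5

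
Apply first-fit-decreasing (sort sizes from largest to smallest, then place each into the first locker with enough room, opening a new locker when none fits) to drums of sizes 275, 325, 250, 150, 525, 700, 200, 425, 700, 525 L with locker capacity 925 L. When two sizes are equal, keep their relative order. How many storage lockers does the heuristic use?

5

Sorted descending: 700, 700, 525, 525, 425, 325, 275, 250, 200, 150.
  700 → locker 1 (new)  [load 700/925]
  700 → locker 2 (new)  [load 700/925]
  525 → locker 3 (new)  [load 525/925]
  525 → locker 4 (new)  [load 525/925]
  425 → locker 5 (new)  [load 425/925]
  325 → locker 3  [load 850/925]
  275 → locker 4  [load 800/925]
  250 → locker 5  [load 675/925]
  200 → locker 1  [load 900/925]
  150 → locker 2  [load 850/925]
5 storage lockers opened.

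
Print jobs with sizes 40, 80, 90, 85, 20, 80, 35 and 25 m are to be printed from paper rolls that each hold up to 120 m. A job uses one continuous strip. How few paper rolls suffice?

4

Total = 90 + 85 + 80 + 80 + 40 + 35 + 25 + 20 = 455 m.
Lower bound: ⌈455/120⌉ = 4 paper rolls.
A packing using 4 paper rolls:
  roll 1: 90 + 25 = 115
  roll 2: 85 + 35 = 120
  roll 3: 80 + 40 = 120
  roll 4: 80 + 20 = 100
This matches the lower bound, so 4 is optimal.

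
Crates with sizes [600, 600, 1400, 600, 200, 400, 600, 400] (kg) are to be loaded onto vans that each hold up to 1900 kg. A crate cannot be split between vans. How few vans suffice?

3

Total = 1400 + 600 + 600 + 600 + 600 + 400 + 400 + 200 = 4800 kg.
Lower bound: ⌈4800/1900⌉ = 3 vans.
A packing using 3 vans:
  van 1: 1400 + 400 = 1800
  van 2: 600 + 600 + 600 = 1800
  van 3: 600 + 400 + 200 = 1200
This matches the lower bound, so 3 is optimal.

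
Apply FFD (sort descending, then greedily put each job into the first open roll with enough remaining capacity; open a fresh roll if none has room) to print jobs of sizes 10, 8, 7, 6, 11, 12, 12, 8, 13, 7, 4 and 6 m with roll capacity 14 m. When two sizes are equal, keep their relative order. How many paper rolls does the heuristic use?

8

Sorted descending: 13, 12, 12, 11, 10, 8, 8, 7, 7, 6, 6, 4.
  13 → roll 1 (new)  [load 13/14]
  12 → roll 2 (new)  [load 12/14]
  12 → roll 3 (new)  [load 12/14]
  11 → roll 4 (new)  [load 11/14]
  10 → roll 5 (new)  [load 10/14]
  8 → roll 6 (new)  [load 8/14]
  8 → roll 7 (new)  [load 8/14]
  7 → roll 8 (new)  [load 7/14]
  7 → roll 8  [load 14/14]
  6 → roll 6  [load 14/14]
  6 → roll 7  [load 14/14]
  4 → roll 5  [load 14/14]
8 paper rolls opened.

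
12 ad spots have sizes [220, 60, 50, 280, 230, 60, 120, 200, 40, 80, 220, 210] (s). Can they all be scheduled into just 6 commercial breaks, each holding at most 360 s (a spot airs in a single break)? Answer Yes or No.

A valid assignment using 6 commercial breaks:
  break 1: 280 + 80 = 360
  break 2: 230 + 120 = 350
  break 3: 220 + 60 + 60 = 340
  break 4: 220 + 50 + 40 = 310
  break 5: 210 = 210
  break 6: 200 = 200
Every load is within 360 s, so 6 commercial breaks suffice.

Yes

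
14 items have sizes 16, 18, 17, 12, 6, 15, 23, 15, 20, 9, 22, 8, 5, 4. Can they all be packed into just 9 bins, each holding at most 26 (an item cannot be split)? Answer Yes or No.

A valid assignment using 9 bins:
  bin 1: 23 = 23
  bin 2: 22 + 4 = 26
  bin 3: 20 + 6 = 26
  bin 4: 18 + 8 = 26
  bin 5: 17 + 9 = 26
  bin 6: 16 + 5 = 21
  bin 7: 15 = 15
  bin 8: 15 = 15
  bin 9: 12 = 12
Every load is within 26, so 9 bins suffice.

Yes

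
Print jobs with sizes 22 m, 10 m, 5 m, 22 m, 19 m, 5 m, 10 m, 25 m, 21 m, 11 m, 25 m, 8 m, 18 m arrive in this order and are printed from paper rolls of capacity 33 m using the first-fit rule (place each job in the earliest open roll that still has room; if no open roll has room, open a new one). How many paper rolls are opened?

7

  22 → roll 1 (new)  [load 22/33]
  10 → roll 1  [load 32/33]
  5 → roll 2 (new)  [load 5/33]
  22 → roll 2  [load 27/33]
  19 → roll 3 (new)  [load 19/33]
  5 → roll 2  [load 32/33]
  10 → roll 3  [load 29/33]
  25 → roll 4 (new)  [load 25/33]
  21 → roll 5 (new)  [load 21/33]
  11 → roll 5  [load 32/33]
  25 → roll 6 (new)  [load 25/33]
  8 → roll 4  [load 33/33]
  18 → roll 7 (new)  [load 18/33]
7 paper rolls opened.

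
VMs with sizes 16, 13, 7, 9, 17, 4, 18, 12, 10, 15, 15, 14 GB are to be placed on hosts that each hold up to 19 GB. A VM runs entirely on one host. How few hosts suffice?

9

Total = 18 + 17 + 16 + 15 + 15 + 14 + 13 + 12 + 10 + 9 + 7 + 4 = 150 GB.
Lower bound: ⌈150/19⌉ = 8 hosts.
Also, 9 VMs each exceed 19/2 GB, and no two of those can share a host, so at least 9 hosts are needed.
A packing using 9 hosts:
  host 1: 18 = 18
  host 2: 17 = 17
  host 3: 16 = 16
  host 4: 15 + 4 = 19
  host 5: 15 = 15
  host 6: 14 = 14
  host 7: 13 = 13
  host 8: 12 + 7 = 19
  host 9: 10 + 9 = 19
This matches the lower bound, so 9 is optimal.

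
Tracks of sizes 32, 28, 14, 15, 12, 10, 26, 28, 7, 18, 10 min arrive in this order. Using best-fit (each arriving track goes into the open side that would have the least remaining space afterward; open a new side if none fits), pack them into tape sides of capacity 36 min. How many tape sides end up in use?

  32 → side 1 (new)  [load 32/36]
  28 → side 2 (new)  [load 28/36]
  14 → side 3 (new)  [load 14/36]
  15 → side 3  [load 29/36]
  12 → side 4 (new)  [load 12/36]
  10 → side 4  [load 22/36]
  26 → side 5 (new)  [load 26/36]
  28 → side 6 (new)  [load 28/36]
  7 → side 3  [load 36/36]
  18 → side 7 (new)  [load 18/36]
  10 → side 5  [load 36/36]
7 tape sides opened.

7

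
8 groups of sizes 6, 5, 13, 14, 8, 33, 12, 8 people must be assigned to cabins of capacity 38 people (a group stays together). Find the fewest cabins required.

3

Total = 33 + 14 + 13 + 12 + 8 + 8 + 6 + 5 = 99 people.
Lower bound: ⌈99/38⌉ = 3 cabins.
A packing using 3 cabins:
  cabin 1: 33 + 5 = 38
  cabin 2: 14 + 13 + 8 = 35
  cabin 3: 12 + 8 + 6 = 26
This matches the lower bound, so 3 is optimal.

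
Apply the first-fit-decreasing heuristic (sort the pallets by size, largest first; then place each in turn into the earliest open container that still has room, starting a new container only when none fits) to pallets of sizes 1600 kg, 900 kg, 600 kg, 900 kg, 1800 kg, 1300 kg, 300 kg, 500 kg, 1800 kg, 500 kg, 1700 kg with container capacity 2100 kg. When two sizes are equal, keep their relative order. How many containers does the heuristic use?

Sorted descending: 1800, 1800, 1700, 1600, 1300, 900, 900, 600, 500, 500, 300.
  1800 → container 1 (new)  [load 1800/2100]
  1800 → container 2 (new)  [load 1800/2100]
  1700 → container 3 (new)  [load 1700/2100]
  1600 → container 4 (new)  [load 1600/2100]
  1300 → container 5 (new)  [load 1300/2100]
  900 → container 6 (new)  [load 900/2100]
  900 → container 6  [load 1800/2100]
  600 → container 5  [load 1900/2100]
  500 → container 4  [load 2100/2100]
  500 → container 7 (new)  [load 500/2100]
  300 → container 1  [load 2100/2100]
7 containers opened.

7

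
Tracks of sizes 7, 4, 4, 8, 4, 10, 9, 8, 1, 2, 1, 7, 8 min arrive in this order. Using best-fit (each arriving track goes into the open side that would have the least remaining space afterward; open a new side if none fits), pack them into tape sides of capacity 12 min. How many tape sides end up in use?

7

  7 → side 1 (new)  [load 7/12]
  4 → side 1  [load 11/12]
  4 → side 2 (new)  [load 4/12]
  8 → side 2  [load 12/12]
  4 → side 3 (new)  [load 4/12]
  10 → side 4 (new)  [load 10/12]
  9 → side 5 (new)  [load 9/12]
  8 → side 3  [load 12/12]
  1 → side 1  [load 12/12]
  2 → side 4  [load 12/12]
  1 → side 5  [load 10/12]
  7 → side 6 (new)  [load 7/12]
  8 → side 7 (new)  [load 8/12]
7 tape sides opened.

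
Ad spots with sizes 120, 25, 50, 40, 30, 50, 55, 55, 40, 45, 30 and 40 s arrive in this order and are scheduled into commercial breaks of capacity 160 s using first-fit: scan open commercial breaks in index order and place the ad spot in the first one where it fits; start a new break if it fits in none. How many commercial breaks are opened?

4

  120 → break 1 (new)  [load 120/160]
  25 → break 1  [load 145/160]
  50 → break 2 (new)  [load 50/160]
  40 → break 2  [load 90/160]
  30 → break 2  [load 120/160]
  50 → break 3 (new)  [load 50/160]
  55 → break 3  [load 105/160]
  55 → break 3  [load 160/160]
  40 → break 2  [load 160/160]
  45 → break 4 (new)  [load 45/160]
  30 → break 4  [load 75/160]
  40 → break 4  [load 115/160]
4 commercial breaks opened.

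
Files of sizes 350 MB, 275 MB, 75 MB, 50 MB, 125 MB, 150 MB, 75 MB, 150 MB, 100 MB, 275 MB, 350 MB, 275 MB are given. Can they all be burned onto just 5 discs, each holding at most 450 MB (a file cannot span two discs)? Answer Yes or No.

No

Total = 2250 MB; ⌈2250/450⌉ = 5.
The bound of 5 does not rule out 5, but exhaustive search shows no assignment into 5 discs of capacity 450 MB exists — the minimum is 6.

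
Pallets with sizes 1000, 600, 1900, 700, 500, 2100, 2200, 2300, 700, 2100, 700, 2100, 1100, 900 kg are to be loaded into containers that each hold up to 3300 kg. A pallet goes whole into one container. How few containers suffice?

6

Total = 2300 + 2200 + 2100 + 2100 + 2100 + 1900 + 1100 + 1000 + 900 + 700 + 700 + 700 + 600 + 500 = 18900 kg.
Lower bound: ⌈18900/3300⌉ = 6 containers.
A packing using 6 containers:
  container 1: 2300 + 1000 = 3300
  container 2: 2200 + 1100 = 3300
  container 3: 2100 + 900 = 3000
  container 4: 2100 + 700 + 500 = 3300
  container 5: 2100 + 700 = 2800
  container 6: 1900 + 700 + 600 = 3200
This matches the lower bound, so 6 is optimal.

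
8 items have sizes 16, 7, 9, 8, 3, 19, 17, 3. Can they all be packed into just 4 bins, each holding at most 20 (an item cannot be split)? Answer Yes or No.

No

Total = 82; ⌈82/20⌉ = 5.
At least 5 bins are required, but only 4 are allowed.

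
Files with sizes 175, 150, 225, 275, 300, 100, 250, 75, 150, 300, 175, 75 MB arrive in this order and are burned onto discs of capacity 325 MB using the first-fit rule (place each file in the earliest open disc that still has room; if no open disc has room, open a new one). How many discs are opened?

  175 → disc 1 (new)  [load 175/325]
  150 → disc 1  [load 325/325]
  225 → disc 2 (new)  [load 225/325]
  275 → disc 3 (new)  [load 275/325]
  300 → disc 4 (new)  [load 300/325]
  100 → disc 2  [load 325/325]
  250 → disc 5 (new)  [load 250/325]
  75 → disc 5  [load 325/325]
  150 → disc 6 (new)  [load 150/325]
  300 → disc 7 (new)  [load 300/325]
  175 → disc 6  [load 325/325]
  75 → disc 8 (new)  [load 75/325]
8 discs opened.

8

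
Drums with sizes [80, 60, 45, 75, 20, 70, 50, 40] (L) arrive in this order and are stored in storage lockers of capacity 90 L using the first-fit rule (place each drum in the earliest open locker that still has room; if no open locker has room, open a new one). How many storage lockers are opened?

6

  80 → locker 1 (new)  [load 80/90]
  60 → locker 2 (new)  [load 60/90]
  45 → locker 3 (new)  [load 45/90]
  75 → locker 4 (new)  [load 75/90]
  20 → locker 2  [load 80/90]
  70 → locker 5 (new)  [load 70/90]
  50 → locker 6 (new)  [load 50/90]
  40 → locker 3  [load 85/90]
6 storage lockers opened.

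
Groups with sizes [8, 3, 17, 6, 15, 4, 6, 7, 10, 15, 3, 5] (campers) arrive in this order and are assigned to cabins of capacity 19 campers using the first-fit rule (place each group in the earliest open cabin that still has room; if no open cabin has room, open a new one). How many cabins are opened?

6

  8 → cabin 1 (new)  [load 8/19]
  3 → cabin 1  [load 11/19]
  17 → cabin 2 (new)  [load 17/19]
  6 → cabin 1  [load 17/19]
  15 → cabin 3 (new)  [load 15/19]
  4 → cabin 3  [load 19/19]
  6 → cabin 4 (new)  [load 6/19]
  7 → cabin 4  [load 13/19]
  10 → cabin 5 (new)  [load 10/19]
  15 → cabin 6 (new)  [load 15/19]
  3 → cabin 4  [load 16/19]
  5 → cabin 5  [load 15/19]
6 cabins opened.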